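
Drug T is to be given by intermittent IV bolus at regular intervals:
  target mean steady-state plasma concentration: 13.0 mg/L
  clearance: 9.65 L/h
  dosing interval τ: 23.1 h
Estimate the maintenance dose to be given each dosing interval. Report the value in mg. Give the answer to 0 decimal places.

2898 mg

At steady state, Dose/τ = Css × CL.
Dose = Css × CL × τ = 13.0 × 9.650 × 23.1 = 2898 mg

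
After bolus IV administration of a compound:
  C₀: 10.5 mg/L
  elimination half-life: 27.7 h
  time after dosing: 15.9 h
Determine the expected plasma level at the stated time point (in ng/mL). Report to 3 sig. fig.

7050 ng/mL

k = ln2 / t½ = 0.693147 / 27.7 = 0.02502 h⁻¹
C = C₀ · e^(−k·t) = 10.50 × e^(−0.02502 × 15.9)
  = 10.50 × 0.6718 = 7.054 mg/L
Convert: 7.054 mg/L × 1000 = 7054 ng/mL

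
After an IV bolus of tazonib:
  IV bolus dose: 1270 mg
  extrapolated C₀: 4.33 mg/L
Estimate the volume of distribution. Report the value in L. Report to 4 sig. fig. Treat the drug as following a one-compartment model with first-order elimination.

293.3 L

Vd = Dose / C₀ = 1270 / 4.33 = 293.3 L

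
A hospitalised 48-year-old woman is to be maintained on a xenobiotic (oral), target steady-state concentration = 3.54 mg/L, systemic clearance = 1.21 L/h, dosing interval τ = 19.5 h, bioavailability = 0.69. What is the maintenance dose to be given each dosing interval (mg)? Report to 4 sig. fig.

At steady state, F × (Dose/τ) = Css × CL.
Dose = Css × CL × τ / F = 3.54 × 1.210 × 19.5 / 0.69 = 121.1 mg

121.1 mg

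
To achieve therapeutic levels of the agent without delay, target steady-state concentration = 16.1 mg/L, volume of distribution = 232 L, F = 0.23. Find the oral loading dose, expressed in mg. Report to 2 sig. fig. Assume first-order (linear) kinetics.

16000 mg

LD = Css × Vd / F = 16.1 × 232 / 0.23 = 16240 mg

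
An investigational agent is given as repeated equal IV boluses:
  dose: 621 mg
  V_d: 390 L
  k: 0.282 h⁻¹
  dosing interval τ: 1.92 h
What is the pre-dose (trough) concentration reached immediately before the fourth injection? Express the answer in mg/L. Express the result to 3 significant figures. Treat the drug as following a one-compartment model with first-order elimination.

1.78 mg/L

C₀ per dose = Dose / Vd = 621 / 390 = 1.592 mg/L
Fraction remaining after one interval: r = e^(−kτ) = e^(−0.2820 × 1.92) = 0.5819
Before dose 4, 3 doses have been given (aged 1τ, 2τ, 3τ).
C_trough = C₀ × (r + r² + … + r^3) = C₀ × r(1−r^3)/(1−r)
        = 1.592 × 0.5819 × (1 − 0.1970) / (1 − 0.5819) = 1.779 mg/L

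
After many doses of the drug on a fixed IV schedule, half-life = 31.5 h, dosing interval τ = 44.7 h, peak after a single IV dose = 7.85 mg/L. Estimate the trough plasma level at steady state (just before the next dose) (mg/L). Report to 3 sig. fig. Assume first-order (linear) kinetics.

4.69 mg/L

k = ln2 / t½ = 0.693147 / 31.5 = 0.02200 h⁻¹
e^(−kτ) = e^(−0.02200 × 44.7) = 0.3740
Accumulation ratio R = 1 / (1 − e^(−kτ)) = 1 / (1 − 0.3740) = 1.597
Steady-state trough = C₀ × R × e^(−kτ) = 7.85 × 1.597 × 0.3740 = 4.689 mg/L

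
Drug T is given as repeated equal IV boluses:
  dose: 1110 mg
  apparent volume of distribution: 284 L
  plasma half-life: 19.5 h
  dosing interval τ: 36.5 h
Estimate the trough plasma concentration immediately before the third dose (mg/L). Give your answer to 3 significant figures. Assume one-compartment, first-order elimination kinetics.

C₀ per dose = Dose / Vd = 1110 / 284 = 3.908 mg/L
k = ln2 / t½ = 0.693147 / 19.5 = 0.03555 h⁻¹
Fraction remaining after one interval: r = e^(−kτ) = e^(−0.03555 × 36.5) = 0.2732
Before dose 3, 2 doses have been given (aged 1τ, 2τ).
C_trough = C₀ × (r + r²) = 3.908 × (0.2732 + 0.07464) = 1.359 mg/L

1.36 mg/L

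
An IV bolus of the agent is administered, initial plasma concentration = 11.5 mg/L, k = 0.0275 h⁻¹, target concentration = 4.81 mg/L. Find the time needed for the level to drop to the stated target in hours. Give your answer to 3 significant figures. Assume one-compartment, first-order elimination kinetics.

31.7 h

t = ln(C₀ / C) / k = ln(11.50 / 4.81) / 0.02750
  = ln(2.391) / 0.02750 = 0.8717 / 0.02750 = 31.70 h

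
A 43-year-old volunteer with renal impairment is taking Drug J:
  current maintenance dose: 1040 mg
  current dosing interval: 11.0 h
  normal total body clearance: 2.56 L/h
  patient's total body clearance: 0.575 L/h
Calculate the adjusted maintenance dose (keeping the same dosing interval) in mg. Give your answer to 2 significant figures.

To keep the same average steady-state level, dosing rate must scale with clearance.
CL ratio = 0.575 / 2.56 = 0.2246
New dose (same interval) = 1040 × 0.2246 = 233.6 mg

230 mg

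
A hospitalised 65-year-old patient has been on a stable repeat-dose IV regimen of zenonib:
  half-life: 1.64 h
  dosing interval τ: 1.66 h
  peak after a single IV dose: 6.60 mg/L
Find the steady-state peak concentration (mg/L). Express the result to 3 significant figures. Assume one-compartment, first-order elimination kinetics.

k = ln2 / t½ = 0.693147 / 1.64 = 0.4227 h⁻¹
e^(−kτ) = e^(−0.4227 × 1.66) = 0.4958
Accumulation ratio R = 1 / (1 − e^(−kτ)) = 1 / (1 − 0.4958) = 1.983
Steady-state peak = C₀ × R = 6.60 × 1.983 = 13.09 mg/L

13.1 mg/L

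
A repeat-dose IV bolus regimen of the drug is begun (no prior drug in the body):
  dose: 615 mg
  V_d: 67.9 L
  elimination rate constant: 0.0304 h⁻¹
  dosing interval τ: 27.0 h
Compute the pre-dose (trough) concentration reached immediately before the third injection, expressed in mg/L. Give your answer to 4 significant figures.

C₀ per dose = Dose / Vd = 615 / 67.9 = 9.057 mg/L
Fraction remaining after one interval: r = e^(−kτ) = e^(−0.03040 × 27.0) = 0.4401
Before dose 3, 2 doses have been given (aged 1τ, 2τ).
C_trough = C₀ × (r + r²) = 9.057 × (0.4401 + 0.1937) = 5.740 mg/L

5.740 mg/L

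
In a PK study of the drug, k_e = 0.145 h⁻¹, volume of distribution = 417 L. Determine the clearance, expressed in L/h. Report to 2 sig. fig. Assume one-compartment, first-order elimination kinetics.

60 L/h

CL = k × Vd = 0.145 × 417 = 60.47 L/h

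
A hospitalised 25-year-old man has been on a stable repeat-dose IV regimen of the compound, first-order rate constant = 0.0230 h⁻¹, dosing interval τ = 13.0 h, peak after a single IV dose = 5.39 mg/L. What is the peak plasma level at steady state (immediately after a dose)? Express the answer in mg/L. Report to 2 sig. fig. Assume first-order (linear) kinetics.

21 mg/L

e^(−kτ) = e^(−0.02300 × 13.0) = 0.7416
Accumulation ratio R = 1 / (1 − e^(−kτ)) = 1 / (1 − 0.7416) = 3.870
Steady-state peak = C₀ × R = 5.39 × 3.870 = 20.86 mg/L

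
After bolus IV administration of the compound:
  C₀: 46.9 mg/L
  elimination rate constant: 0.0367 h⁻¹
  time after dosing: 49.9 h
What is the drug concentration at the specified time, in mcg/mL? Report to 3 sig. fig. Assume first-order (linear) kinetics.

7.51 mcg/mL

C = C₀ · e^(−k·t) = 46.90 × e^(−0.03670 × 49.9)
  = 46.90 × 0.1602 = 7.513 mg/L
(7.513 mg/L = 7.513 mcg/mL)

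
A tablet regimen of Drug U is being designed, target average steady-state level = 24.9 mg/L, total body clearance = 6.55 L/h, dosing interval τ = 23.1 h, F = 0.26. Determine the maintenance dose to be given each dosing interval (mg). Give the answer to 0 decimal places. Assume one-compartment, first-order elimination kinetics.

14490 mg

At steady state, F × (Dose/τ) = Css × CL.
Dose = Css × CL × τ / F = 24.9 × 6.550 × 23.1 / 0.26 = 14490 mg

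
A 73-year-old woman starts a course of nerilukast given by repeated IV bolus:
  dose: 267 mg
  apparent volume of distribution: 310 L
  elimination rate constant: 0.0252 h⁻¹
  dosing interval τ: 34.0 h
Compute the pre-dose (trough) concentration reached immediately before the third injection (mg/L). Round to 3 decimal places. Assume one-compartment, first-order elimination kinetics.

C₀ per dose = Dose / Vd = 267 / 310 = 0.8613 mg/L
Fraction remaining after one interval: r = e^(−kτ) = e^(−0.02520 × 34.0) = 0.4245
Before dose 3, 2 doses have been given (aged 1τ, 2τ).
C_trough = C₀ × (r + r²) = 0.8613 × (0.4245 + 0.1802) = 0.5208 mg/L

0.521 mg/L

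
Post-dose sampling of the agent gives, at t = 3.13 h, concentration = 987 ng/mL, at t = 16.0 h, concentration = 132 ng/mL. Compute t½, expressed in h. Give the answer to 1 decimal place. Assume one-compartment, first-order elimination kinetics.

k = ln(C₁/C₂) / (t₂ − t₁) = ln(987/132) / (16.0 − 3.13)
  = 2.012 / 12.87 = 0.1563 h⁻¹
t½ = ln2 / k = 0.693147 / 0.1563 = 4.435 h

4.4 h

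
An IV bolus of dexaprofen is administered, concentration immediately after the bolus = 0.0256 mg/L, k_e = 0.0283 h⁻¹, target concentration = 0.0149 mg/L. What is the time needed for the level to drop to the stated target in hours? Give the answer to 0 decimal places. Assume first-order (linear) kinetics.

19 h

t = ln(C₀ / C) / k = ln(0.02560 / 0.0149) / 0.02830
  = ln(1.718) / 0.02830 = 0.5412 / 0.02830 = 19.12 h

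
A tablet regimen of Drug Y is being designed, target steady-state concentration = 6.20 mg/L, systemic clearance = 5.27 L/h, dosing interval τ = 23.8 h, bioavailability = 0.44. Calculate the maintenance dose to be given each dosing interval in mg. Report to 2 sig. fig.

At steady state, F × (Dose/τ) = Css × CL.
Dose = Css × CL × τ / F = 6.20 × 5.270 × 23.8 / 0.44 = 1767 mg

1800 mg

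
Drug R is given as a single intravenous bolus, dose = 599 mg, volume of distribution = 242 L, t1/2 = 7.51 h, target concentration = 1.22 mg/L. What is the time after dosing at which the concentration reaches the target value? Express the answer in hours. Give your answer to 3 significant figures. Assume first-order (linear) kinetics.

C₀ = Dose / Vd = 599.0 / 242 = 2.475 mg/L
k = ln2 / t½ = 0.693147 / 7.51 = 0.09230 h⁻¹
t = ln(C₀ / C) / k = ln(2.475 / 1.22) / 0.09230
  = ln(2.029) / 0.09230 = 0.7075 / 0.09230 = 7.665 h

7.67 h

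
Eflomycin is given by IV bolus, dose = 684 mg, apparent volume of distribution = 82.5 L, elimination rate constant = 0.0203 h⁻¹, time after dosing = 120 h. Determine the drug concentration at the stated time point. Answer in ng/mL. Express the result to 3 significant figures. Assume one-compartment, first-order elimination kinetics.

C₀ = Dose / Vd = 684.0 / 82.5 = 8.291 mg/L
C = C₀ · e^(−k·t) = 8.291 × e^(−0.02030 × 120)
  = 8.291 × 0.08751 = 0.7255 mg/L
Convert: 0.7255 mg/L × 1000 = 725.5 ng/mL

726 ng/mL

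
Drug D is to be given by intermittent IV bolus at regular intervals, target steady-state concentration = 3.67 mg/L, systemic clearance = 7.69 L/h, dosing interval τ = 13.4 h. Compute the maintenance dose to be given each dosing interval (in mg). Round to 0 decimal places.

At steady state, Dose/τ = Css × CL.
Dose = Css × CL × τ = 3.67 × 7.690 × 13.4 = 378.2 mg

378 mg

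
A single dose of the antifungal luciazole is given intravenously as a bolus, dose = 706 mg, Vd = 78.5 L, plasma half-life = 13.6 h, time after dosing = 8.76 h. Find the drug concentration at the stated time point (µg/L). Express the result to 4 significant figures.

C₀ = Dose / Vd = 706.0 / 78.5 = 8.994 mg/L
k = ln2 / t½ = 0.693147 / 13.6 = 0.05097 h⁻¹
C = C₀ · e^(−k·t) = 8.994 × e^(−0.05097 × 8.76)
  = 8.994 × 0.6399 = 5.755 mg/L
Convert: 5.755 mg/L × 1000 = 5755 µg/L

5755 µg/L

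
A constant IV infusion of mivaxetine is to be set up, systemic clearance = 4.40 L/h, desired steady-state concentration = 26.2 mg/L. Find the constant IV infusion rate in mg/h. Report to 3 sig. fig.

At steady state, infusion rate R₀ = Css × CL = 26.2 × 4.400 = 115.3 mg/h

115 mg/h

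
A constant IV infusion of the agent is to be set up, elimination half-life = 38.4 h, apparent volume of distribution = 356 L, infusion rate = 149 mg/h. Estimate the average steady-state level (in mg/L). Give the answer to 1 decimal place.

23.2 mg/L

k = ln2 / t½ = 0.693147 / 38.4 = 0.01805 h⁻¹
CL = k × Vd = 0.01805 × 356 = 6.426 L/h
At steady state Css = R₀ / CL = 149 / 6.426 = 23.19 mg/L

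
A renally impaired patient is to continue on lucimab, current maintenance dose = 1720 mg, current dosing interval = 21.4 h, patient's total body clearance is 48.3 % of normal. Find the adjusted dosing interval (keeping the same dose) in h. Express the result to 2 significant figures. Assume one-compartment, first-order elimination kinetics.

To keep the same average steady-state level, dosing rate must scale with clearance.
CL ratio = 48.3 / 100 = 0.4830
New interval (same dose) = 21.4 / 0.4830 = 44.31 h

44 h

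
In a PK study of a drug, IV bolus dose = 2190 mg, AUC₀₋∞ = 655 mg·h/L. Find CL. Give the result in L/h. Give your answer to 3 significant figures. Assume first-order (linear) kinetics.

3.34 L/h

CL = Dose / AUC = 2190 / 655 = 3.344 L/h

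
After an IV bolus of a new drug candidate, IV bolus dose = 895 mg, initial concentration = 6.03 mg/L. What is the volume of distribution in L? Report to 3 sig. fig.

148 L

Vd = Dose / C₀ = 895.0 / 6.03 = 148.4 L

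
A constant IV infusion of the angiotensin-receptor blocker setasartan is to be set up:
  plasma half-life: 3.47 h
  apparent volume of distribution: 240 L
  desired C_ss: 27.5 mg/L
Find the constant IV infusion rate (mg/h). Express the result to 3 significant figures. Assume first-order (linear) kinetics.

1320 mg/h

k = ln2 / t½ = 0.693147 / 3.47 = 0.1998 h⁻¹
CL = k × Vd = 0.1998 × 240 = 47.95 L/h
At steady state, infusion rate R₀ = Css × CL = 27.5 × 47.95 = 1319 mg/h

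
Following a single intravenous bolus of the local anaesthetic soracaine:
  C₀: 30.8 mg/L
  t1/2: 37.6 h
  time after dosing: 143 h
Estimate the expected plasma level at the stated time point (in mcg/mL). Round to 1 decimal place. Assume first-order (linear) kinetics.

k = ln2 / t½ = 0.693147 / 37.6 = 0.01843 h⁻¹
C = C₀ · e^(−k·t) = 30.80 × e^(−0.01843 × 143)
  = 30.80 × 0.07168 = 2.208 mg/L
(2.208 mg/L = 2.208 mcg/mL)

2.2 mcg/mL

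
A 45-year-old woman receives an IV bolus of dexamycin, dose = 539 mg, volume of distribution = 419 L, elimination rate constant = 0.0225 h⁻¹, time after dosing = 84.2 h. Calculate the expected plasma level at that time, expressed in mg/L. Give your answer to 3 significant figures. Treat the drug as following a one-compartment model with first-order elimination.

0.193 mg/L

C₀ = Dose / Vd = 539.0 / 419 = 1.286 mg/L
C = C₀ · e^(−k·t) = 1.286 × e^(−0.02250 × 84.2)
  = 1.286 × 0.1504 = 0.1934 mg/L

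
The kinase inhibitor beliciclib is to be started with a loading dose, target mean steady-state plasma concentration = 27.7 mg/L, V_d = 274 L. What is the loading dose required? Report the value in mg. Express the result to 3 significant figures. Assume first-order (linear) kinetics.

7590 mg

LD = Css × Vd = 27.7 × 274 = 7590 mg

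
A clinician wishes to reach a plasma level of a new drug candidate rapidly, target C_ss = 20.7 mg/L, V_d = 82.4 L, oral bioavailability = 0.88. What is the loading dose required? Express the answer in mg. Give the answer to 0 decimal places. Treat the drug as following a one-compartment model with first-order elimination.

1938 mg

LD = Css × Vd / F = 20.7 × 82.4 / 0.88 = 1938 mg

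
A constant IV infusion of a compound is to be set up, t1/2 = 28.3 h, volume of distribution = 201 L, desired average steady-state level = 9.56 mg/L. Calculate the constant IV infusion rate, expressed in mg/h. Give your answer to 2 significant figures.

k = ln2 / t½ = 0.693147 / 28.3 = 0.02449 h⁻¹
CL = k × Vd = 0.02449 × 201 = 4.922 L/h
At steady state, infusion rate R₀ = Css × CL = 9.56 × 4.922 = 47.05 mg/h

47 mg/h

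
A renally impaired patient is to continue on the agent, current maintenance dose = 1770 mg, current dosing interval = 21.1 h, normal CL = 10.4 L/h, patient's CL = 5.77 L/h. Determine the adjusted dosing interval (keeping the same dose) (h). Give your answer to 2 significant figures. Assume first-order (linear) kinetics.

38 h

To keep the same average steady-state level, dosing rate must scale with clearance.
CL ratio = 5.77 / 10.4 = 0.5548
New interval (same dose) = 21.1 / 0.5548 = 38.03 h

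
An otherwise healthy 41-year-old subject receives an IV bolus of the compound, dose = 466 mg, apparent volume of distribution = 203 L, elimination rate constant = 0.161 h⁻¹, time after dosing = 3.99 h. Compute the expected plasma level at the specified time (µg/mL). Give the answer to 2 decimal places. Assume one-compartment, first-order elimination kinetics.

1.21 µg/mL

C₀ = Dose / Vd = 466.0 / 203 = 2.296 mg/L
C = C₀ · e^(−k·t) = 2.296 × e^(−0.1610 × 3.99)
  = 2.296 × 0.5260 = 1.208 mg/L
(1.208 mg/L = 1.208 µg/mL)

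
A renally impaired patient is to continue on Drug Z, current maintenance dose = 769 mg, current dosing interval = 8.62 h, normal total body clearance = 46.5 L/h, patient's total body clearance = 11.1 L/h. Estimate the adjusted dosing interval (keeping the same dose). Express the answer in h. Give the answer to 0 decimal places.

To keep the same average steady-state level, dosing rate must scale with clearance.
CL ratio = 11.1 / 46.5 = 0.2387
New interval (same dose) = 8.62 / 0.2387 = 36.11 h

36 h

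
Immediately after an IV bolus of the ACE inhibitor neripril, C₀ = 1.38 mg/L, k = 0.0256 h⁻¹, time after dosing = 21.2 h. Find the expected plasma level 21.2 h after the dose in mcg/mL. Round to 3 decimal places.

0.802 mcg/mL

C = C₀ · e^(−k·t) = 1.380 × e^(−0.02560 × 21.2)
  = 1.380 × 0.5812 = 0.8021 mg/L
(0.8021 mg/L = 0.8021 mcg/mL)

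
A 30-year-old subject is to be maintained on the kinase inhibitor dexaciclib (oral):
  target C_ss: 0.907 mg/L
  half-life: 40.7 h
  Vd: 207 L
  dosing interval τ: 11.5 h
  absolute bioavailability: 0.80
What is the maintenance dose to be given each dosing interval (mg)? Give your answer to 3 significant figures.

46.0 mg

k = ln2 / t½ = 0.693147 / 40.7 = 0.01703 h⁻¹
CL = k × Vd = 0.01703 × 207 = 3.525 L/h
At steady state, F × (Dose/τ) = Css × CL.
Dose = Css × CL × τ / F = 0.907 × 3.525 × 11.5 / 0.80 = 45.96 mg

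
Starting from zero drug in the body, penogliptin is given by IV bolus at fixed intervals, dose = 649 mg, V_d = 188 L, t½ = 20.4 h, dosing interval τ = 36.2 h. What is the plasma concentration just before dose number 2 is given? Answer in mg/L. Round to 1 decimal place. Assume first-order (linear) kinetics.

C₀ per dose = Dose / Vd = 649 / 188 = 3.452 mg/L
k = ln2 / t½ = 0.693147 / 20.4 = 0.03398 h⁻¹
Fraction remaining after one interval: r = e^(−kτ) = e^(−0.03398 × 36.2) = 0.2923
Before dose 2, 1 dose has been given (aged 1τ).
C_trough = C₀ × r = 3.452 × 0.2923 = 1.009 mg/L

1.0 mg/L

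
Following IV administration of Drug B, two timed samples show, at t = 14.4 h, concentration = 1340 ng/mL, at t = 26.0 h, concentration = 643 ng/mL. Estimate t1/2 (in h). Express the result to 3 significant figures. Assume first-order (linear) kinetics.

11.0 h

k = ln(C₁/C₂) / (t₂ − t₁) = ln(1340/643) / (26.0 − 14.4)
  = 0.7343 / 11.60 = 0.06330 h⁻¹
t½ = ln2 / k = 0.693147 / 0.06330 = 10.95 h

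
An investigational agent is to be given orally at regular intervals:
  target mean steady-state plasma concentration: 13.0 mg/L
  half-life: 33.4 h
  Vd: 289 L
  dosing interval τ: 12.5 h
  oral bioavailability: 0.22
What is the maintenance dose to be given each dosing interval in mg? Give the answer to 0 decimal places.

k = ln2 / t½ = 0.693147 / 33.4 = 0.02075 h⁻¹
CL = k × Vd = 0.02075 × 289 = 5.997 L/h
At steady state, F × (Dose/τ) = Css × CL.
Dose = Css × CL × τ / F = 13.0 × 5.997 × 12.5 / 0.22 = 4430 mg

4430 mg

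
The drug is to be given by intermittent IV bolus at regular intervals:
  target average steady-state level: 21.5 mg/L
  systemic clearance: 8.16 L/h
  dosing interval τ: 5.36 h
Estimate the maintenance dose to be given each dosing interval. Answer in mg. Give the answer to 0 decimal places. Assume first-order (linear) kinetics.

940 mg

At steady state, Dose/τ = Css × CL.
Dose = Css × CL × τ = 21.5 × 8.160 × 5.36 = 940.4 mg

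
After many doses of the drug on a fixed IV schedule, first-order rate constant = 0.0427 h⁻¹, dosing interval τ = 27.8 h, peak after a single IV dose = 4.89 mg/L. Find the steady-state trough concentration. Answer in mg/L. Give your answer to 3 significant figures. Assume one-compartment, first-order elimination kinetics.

e^(−kτ) = e^(−0.04270 × 27.8) = 0.3051
Accumulation ratio R = 1 / (1 − e^(−kτ)) = 1 / (1 − 0.3051) = 1.439
Steady-state trough = C₀ × R × e^(−kτ) = 4.89 × 1.439 × 0.3051 = 2.147 mg/L

2.15 mg/L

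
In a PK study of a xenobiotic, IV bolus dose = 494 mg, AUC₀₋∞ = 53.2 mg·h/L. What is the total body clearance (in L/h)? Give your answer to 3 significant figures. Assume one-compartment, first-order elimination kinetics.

CL = Dose / AUC = 494 / 53.2 = 9.286 L/h

9.29 L/h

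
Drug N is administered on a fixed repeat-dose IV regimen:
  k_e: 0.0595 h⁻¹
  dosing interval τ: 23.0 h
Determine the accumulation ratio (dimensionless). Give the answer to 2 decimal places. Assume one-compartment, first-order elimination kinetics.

e^(−kτ) = e^(−0.05950 × 23.0) = 0.2545
Accumulation ratio R = 1 / (1 − e^(−kτ)) = 1 / (1 − 0.2545) = 1.341

1.34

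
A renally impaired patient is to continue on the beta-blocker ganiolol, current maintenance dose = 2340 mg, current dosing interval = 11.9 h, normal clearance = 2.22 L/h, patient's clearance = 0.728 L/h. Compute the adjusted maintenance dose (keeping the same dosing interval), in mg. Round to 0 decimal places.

767 mg

To keep the same average steady-state level, dosing rate must scale with clearance.
CL ratio = 0.728 / 2.22 = 0.3279
New dose (same interval) = 2340 × 0.3279 = 767.3 mg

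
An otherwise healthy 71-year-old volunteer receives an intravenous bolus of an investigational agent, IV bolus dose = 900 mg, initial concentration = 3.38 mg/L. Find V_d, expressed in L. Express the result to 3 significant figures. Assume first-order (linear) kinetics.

266 L

Vd = Dose / C₀ = 900.0 / 3.38 = 266.3 L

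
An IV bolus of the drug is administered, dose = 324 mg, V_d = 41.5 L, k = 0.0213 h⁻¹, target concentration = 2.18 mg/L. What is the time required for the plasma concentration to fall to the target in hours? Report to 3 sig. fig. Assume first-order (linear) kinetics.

C₀ = Dose / Vd = 324.0 / 41.5 = 7.807 mg/L
t = ln(C₀ / C) / k = ln(7.807 / 2.18) / 0.02130
  = ln(3.581) / 0.02130 = 1.276 / 0.02130 = 59.91 h

59.9 h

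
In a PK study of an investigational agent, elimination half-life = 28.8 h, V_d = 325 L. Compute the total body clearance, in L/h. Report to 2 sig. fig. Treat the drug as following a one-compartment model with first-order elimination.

7.8 L/h

k = ln2 / t½ = 0.693147 / 28.8 = 0.02407 h⁻¹
CL = k × Vd = 0.02407 × 325 = 7.823 L/h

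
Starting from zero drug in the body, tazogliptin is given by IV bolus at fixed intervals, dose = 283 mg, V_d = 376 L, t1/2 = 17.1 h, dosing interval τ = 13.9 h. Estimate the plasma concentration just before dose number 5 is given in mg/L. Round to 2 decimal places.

C₀ per dose = Dose / Vd = 283 / 376 = 0.7527 mg/L
k = ln2 / t½ = 0.693147 / 17.1 = 0.04053 h⁻¹
Fraction remaining after one interval: r = e^(−kτ) = e^(−0.04053 × 13.9) = 0.5693
Before dose 5, 4 doses have been given (aged 1τ, 2τ, 3τ, 4τ).
C_trough = C₀ × (r + r² + … + r^4) = C₀ × r(1−r^4)/(1−r)
        = 0.7527 × 0.5693 × (1 − 0.1050) / (1 − 0.5693) = 0.8905 mg/L

0.89 mg/L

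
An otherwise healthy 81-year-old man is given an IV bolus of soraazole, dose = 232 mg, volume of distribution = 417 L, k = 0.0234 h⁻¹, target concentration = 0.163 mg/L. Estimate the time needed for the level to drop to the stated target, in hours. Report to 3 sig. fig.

C₀ = Dose / Vd = 232.0 / 417 = 0.5564 mg/L
t = ln(C₀ / C) / k = ln(0.5564 / 0.163) / 0.02340
  = ln(3.413) / 0.02340 = 1.228 / 0.02340 = 52.48 h

52.5 h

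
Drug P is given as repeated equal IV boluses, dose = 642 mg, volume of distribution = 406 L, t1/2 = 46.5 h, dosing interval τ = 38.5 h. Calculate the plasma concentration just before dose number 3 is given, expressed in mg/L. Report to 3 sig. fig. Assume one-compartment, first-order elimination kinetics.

1.39 mg/L

C₀ per dose = Dose / Vd = 642 / 406 = 1.581 mg/L
k = ln2 / t½ = 0.693147 / 46.5 = 0.01491 h⁻¹
Fraction remaining after one interval: r = e^(−kτ) = e^(−0.01491 × 38.5) = 0.5632
Before dose 3, 2 doses have been given (aged 1τ, 2τ).
C_trough = C₀ × (r + r²) = 1.581 × (0.5632 + 0.3172) = 1.392 mg/L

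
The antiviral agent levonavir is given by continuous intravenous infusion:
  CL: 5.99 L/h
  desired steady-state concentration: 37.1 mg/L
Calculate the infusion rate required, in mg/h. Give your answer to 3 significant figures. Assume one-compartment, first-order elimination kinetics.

222 mg/h

At steady state, infusion rate R₀ = Css × CL = 37.1 × 5.990 = 222.2 mg/h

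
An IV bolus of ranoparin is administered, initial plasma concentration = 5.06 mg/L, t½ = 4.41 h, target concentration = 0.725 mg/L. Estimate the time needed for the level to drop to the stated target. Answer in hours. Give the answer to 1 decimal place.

12.4 h

k = ln2 / t½ = 0.693147 / 4.41 = 0.1572 h⁻¹
t = ln(C₀ / C) / k = ln(5.060 / 0.725) / 0.1572
  = ln(6.979) / 0.1572 = 1.943 / 0.1572 = 12.36 h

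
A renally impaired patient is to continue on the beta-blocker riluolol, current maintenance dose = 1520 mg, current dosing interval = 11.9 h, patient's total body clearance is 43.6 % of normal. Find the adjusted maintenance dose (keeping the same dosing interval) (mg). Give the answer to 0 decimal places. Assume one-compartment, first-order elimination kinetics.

663 mg

To keep the same average steady-state level, dosing rate must scale with clearance.
CL ratio = 43.6 / 100 = 0.4360
New dose (same interval) = 1520 × 0.4360 = 662.7 mg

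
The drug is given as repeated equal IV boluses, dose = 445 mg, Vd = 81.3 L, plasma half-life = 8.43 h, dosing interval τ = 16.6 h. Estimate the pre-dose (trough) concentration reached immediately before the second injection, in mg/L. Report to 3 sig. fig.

C₀ per dose = Dose / Vd = 445 / 81.3 = 5.474 mg/L
k = ln2 / t½ = 0.693147 / 8.43 = 0.08222 h⁻¹
Fraction remaining after one interval: r = e^(−kτ) = e^(−0.08222 × 16.6) = 0.2554
Before dose 2, 1 dose has been given (aged 1τ).
C_trough = C₀ × r = 5.474 × 0.2554 = 1.398 mg/L

1.40 mg/L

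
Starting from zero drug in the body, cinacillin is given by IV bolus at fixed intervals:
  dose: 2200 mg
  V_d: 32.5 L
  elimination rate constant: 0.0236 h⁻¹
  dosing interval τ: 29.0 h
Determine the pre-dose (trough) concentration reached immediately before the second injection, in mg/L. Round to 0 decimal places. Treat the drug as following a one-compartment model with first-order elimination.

C₀ per dose = Dose / Vd = 2200 / 32.5 = 67.69 mg/L
Fraction remaining after one interval: r = e^(−kτ) = e^(−0.02360 × 29.0) = 0.5044
Before dose 2, 1 dose has been given (aged 1τ).
C_trough = C₀ × r = 67.69 × 0.5044 = 34.14 mg/L

34 mg/L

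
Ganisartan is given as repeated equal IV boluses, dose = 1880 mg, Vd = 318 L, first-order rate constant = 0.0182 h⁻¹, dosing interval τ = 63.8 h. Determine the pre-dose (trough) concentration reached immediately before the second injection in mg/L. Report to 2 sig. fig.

1.9 mg/L

C₀ per dose = Dose / Vd = 1880 / 318 = 5.912 mg/L
Fraction remaining after one interval: r = e^(−kτ) = e^(−0.01820 × 63.8) = 0.3131
Before dose 2, 1 dose has been given (aged 1τ).
C_trough = C₀ × r = 5.912 × 0.3131 = 1.851 mg/L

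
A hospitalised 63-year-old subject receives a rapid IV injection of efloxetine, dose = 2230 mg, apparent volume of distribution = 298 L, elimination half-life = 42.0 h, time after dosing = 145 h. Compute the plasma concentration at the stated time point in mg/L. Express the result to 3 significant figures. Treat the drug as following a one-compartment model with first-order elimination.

0.684 mg/L

C₀ = Dose / Vd = 2230 / 298 = 7.483 mg/L
k = ln2 / t½ = 0.693147 / 42.0 = 0.01650 h⁻¹
C = C₀ · e^(−k·t) = 7.483 × e^(−0.01650 × 145)
  = 7.483 × 0.09140 = 0.6839 mg/L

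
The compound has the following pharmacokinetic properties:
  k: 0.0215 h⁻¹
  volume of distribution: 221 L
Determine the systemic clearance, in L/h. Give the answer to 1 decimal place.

CL = k × Vd = 0.0215 × 221 = 4.752 L/h

4.8 L/h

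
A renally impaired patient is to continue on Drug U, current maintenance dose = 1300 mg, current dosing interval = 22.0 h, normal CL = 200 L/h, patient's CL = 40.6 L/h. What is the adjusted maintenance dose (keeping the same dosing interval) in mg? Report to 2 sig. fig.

260 mg

To keep the same average steady-state level, dosing rate must scale with clearance.
CL ratio = 40.6 / 200 = 0.2030
New dose (same interval) = 1300 × 0.2030 = 263.9 mg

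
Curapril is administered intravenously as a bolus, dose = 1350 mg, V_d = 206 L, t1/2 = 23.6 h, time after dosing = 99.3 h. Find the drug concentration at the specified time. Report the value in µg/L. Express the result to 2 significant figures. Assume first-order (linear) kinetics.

C₀ = Dose / Vd = 1350 / 206 = 6.553 mg/L
k = ln2 / t½ = 0.693147 / 23.6 = 0.02937 h⁻¹
C = C₀ · e^(−k·t) = 6.553 × e^(−0.02937 × 99.3)
  = 6.553 × 0.05413 = 0.3547 mg/L
Convert: 0.3547 mg/L × 1000 = 354.7 µg/L

350 µg/L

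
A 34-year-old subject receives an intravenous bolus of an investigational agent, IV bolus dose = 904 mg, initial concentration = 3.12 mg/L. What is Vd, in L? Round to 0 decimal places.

Vd = Dose / C₀ = 904.0 / 3.12 = 289.7 L

290 L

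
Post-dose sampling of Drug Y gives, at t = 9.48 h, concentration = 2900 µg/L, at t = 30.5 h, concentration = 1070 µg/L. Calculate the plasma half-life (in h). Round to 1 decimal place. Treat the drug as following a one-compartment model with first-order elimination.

k = ln(C₁/C₂) / (t₂ − t₁) = ln(2900/1070) / (30.5 − 9.48)
  = 0.9971 / 21.02 = 0.04744 h⁻¹
t½ = ln2 / k = 0.693147 / 0.04744 = 14.61 h

14.6 h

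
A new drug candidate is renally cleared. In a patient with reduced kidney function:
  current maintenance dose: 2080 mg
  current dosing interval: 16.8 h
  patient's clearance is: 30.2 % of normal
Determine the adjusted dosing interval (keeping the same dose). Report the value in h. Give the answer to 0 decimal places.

To keep the same average steady-state level, dosing rate must scale with clearance.
CL ratio = 30.2 / 100 = 0.3020
New interval (same dose) = 16.8 / 0.3020 = 55.63 h

56 h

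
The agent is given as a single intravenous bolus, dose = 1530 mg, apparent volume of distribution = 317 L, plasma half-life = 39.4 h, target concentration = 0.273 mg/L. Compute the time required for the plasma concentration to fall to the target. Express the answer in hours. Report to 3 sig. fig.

C₀ = Dose / Vd = 1530 / 317 = 4.826 mg/L
k = ln2 / t½ = 0.693147 / 39.4 = 0.01759 h⁻¹
t = ln(C₀ / C) / k = ln(4.826 / 0.273) / 0.01759
  = ln(17.68) / 0.01759 = 2.872 / 0.01759 = 163.3 h

163 h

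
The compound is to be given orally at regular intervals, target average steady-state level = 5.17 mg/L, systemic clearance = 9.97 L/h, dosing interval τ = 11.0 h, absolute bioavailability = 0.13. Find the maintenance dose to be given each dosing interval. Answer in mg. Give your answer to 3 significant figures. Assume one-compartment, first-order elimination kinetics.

At steady state, F × (Dose/τ) = Css × CL.
Dose = Css × CL × τ / F = 5.17 × 9.970 × 11.0 / 0.13 = 4361 mg

4360 mg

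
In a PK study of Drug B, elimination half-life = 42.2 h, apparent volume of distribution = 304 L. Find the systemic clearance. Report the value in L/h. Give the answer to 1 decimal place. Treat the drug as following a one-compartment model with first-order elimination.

5.0 L/h

k = ln2 / t½ = 0.693147 / 42.2 = 0.01643 h⁻¹
CL = k × Vd = 0.01643 × 304 = 4.995 L/h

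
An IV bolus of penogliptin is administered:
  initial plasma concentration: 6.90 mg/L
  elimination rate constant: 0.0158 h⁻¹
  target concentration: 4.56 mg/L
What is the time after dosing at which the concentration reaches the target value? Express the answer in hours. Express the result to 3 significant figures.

26.2 h

t = ln(C₀ / C) / k = ln(6.900 / 4.56) / 0.01580
  = ln(1.513) / 0.01580 = 0.4141 / 0.01580 = 26.21 h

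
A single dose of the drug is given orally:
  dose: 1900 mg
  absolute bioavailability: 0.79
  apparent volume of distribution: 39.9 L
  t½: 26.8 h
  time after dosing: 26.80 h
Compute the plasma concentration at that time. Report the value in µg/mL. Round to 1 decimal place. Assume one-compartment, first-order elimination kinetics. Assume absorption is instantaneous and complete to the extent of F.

18.8 µg/mL

Amount reaching circulation = F × Dose = 0.79 × 1900 = 1501 mg
C₀ = F·Dose / Vd = 1501 / 39.9 = 37.62 mg/L
k = ln2 / t½ = 0.693147 / 26.8 = 0.02586 h⁻¹
t / t½ = 26.80 / 26.8 = 1 half-lives
C = C₀ × (1/2)^1 = 37.62 × 0.5000 = 18.81 mg/L
(18.81 mg/L = 18.81 µg/mL)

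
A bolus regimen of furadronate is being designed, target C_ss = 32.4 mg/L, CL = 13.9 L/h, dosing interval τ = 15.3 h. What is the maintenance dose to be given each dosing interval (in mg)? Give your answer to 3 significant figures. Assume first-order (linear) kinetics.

6890 mg

At steady state, Dose/τ = Css × CL.
Dose = Css × CL × τ = 32.4 × 13.90 × 15.3 = 6891 mg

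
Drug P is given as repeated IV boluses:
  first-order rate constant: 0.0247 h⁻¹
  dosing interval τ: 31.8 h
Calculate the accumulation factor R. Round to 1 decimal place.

1.8

e^(−kτ) = e^(−0.02470 × 31.8) = 0.4559
Accumulation ratio R = 1 / (1 − e^(−kτ)) = 1 / (1 − 0.4559) = 1.838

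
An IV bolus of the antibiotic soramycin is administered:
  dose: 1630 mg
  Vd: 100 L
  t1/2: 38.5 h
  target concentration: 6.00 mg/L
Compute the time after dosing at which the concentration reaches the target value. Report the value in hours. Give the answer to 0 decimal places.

56 h

C₀ = Dose / Vd = 1630 / 100 = 16.30 mg/L
k = ln2 / t½ = 0.693147 / 38.5 = 0.01800 h⁻¹
t = ln(C₀ / C) / k = ln(16.30 / 6.00) / 0.01800
  = ln(2.717) / 0.01800 = 0.9995 / 0.01800 = 55.53 h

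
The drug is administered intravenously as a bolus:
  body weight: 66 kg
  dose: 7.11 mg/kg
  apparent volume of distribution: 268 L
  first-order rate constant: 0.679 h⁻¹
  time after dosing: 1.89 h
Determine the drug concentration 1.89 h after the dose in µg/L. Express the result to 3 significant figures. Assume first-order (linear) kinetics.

485 µg/L

Total dose = 7.11 × 66 = 469.3 mg
C₀ = Dose / Vd = 469.3 / 268 = 1.751 mg/L
C = C₀ · e^(−k·t) = 1.751 × e^(−0.6790 × 1.89)
  = 1.751 × 0.2771 = 0.4852 mg/L
Convert: 0.4852 mg/L × 1000 = 485.2 µg/L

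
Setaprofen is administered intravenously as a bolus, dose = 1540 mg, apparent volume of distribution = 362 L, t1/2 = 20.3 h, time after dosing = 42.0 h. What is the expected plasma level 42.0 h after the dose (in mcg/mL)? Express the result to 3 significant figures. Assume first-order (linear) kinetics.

C₀ = Dose / Vd = 1540 / 362 = 4.254 mg/L
k = ln2 / t½ = 0.693147 / 20.3 = 0.03415 h⁻¹
C = C₀ · e^(−k·t) = 4.254 × e^(−0.03415 × 42.0)
  = 4.254 × 0.2383 = 1.014 mg/L
(1.014 mg/L = 1.014 mcg/mL)

1.01 mcg/mL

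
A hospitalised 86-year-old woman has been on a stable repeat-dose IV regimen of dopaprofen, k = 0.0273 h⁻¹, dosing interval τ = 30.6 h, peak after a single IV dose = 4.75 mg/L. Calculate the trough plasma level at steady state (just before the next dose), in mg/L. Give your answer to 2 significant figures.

e^(−kτ) = e^(−0.02730 × 30.6) = 0.4337
Accumulation ratio R = 1 / (1 − e^(−kτ)) = 1 / (1 − 0.4337) = 1.766
Steady-state trough = C₀ × R × e^(−kτ) = 4.75 × 1.766 × 0.4337 = 3.638 mg/L

3.6 mg/L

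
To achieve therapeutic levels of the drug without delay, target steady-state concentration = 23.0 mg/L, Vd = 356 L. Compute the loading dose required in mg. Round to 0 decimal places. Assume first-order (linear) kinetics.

8188 mg

LD = Css × Vd = 23.0 × 356 = 8188 mg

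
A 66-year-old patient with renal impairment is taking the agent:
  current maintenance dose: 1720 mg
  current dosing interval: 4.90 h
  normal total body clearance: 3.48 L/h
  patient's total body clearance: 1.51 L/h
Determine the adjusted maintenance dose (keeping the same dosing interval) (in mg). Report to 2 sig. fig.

To keep the same average steady-state level, dosing rate must scale with clearance.
CL ratio = 1.51 / 3.48 = 0.4339
New dose (same interval) = 1720 × 0.4339 = 746.3 mg

750 mg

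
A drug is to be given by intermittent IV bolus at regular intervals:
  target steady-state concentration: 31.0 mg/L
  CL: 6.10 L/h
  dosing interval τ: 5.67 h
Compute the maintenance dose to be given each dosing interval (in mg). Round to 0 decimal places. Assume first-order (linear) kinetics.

1072 mg

At steady state, Dose/τ = Css × CL.
Dose = Css × CL × τ = 31.0 × 6.100 × 5.67 = 1072 mg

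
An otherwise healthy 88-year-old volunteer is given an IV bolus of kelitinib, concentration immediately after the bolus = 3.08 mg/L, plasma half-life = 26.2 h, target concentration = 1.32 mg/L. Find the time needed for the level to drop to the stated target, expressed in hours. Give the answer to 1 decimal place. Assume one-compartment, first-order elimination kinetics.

k = ln2 / t½ = 0.693147 / 26.2 = 0.02646 h⁻¹
t = ln(C₀ / C) / k = ln(3.080 / 1.32) / 0.02646
  = ln(2.333) / 0.02646 = 0.8472 / 0.02646 = 32.02 h

32.0 h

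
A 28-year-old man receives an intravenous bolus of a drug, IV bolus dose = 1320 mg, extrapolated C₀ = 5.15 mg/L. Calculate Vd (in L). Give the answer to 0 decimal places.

Vd = Dose / C₀ = 1320 / 5.15 = 256.3 L

256 L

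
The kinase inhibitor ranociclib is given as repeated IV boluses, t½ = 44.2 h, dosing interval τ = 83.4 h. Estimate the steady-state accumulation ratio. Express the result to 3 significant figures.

k = ln2 / t½ = 0.693147 / 44.2 = 0.01568 h⁻¹
e^(−kτ) = e^(−0.01568 × 83.4) = 0.2704
Accumulation ratio R = 1 / (1 − e^(−kτ)) = 1 / (1 − 0.2704) = 1.371

1.37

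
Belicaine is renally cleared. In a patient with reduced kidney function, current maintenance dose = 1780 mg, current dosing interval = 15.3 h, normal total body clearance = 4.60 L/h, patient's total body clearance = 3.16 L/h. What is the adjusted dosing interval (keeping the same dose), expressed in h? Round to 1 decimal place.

To keep the same average steady-state level, dosing rate must scale with clearance.
CL ratio = 3.16 / 4.60 = 0.6870
New interval (same dose) = 15.3 / 0.6870 = 22.27 h

22.3 h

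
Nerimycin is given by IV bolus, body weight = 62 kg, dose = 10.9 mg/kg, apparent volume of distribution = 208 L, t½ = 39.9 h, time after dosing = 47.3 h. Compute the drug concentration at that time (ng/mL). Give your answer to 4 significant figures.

Total dose = 10.9 × 62 = 675.8 mg
C₀ = Dose / Vd = 675.8 / 208 = 3.249 mg/L
k = ln2 / t½ = 0.693147 / 39.9 = 0.01737 h⁻¹
C = C₀ · e^(−k·t) = 3.249 × e^(−0.01737 × 47.3)
  = 3.249 × 0.4397 = 1.429 mg/L
Convert: 1.429 mg/L × 1000 = 1429 ng/mL

1429 ng/mL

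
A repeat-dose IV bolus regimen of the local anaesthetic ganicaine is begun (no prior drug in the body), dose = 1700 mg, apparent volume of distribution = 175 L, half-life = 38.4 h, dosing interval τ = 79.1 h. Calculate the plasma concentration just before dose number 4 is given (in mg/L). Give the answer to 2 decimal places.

C₀ per dose = Dose / Vd = 1700 / 175 = 9.714 mg/L
k = ln2 / t½ = 0.693147 / 38.4 = 0.01805 h⁻¹
Fraction remaining after one interval: r = e^(−kτ) = e^(−0.01805 × 79.1) = 0.2398
Before dose 4, 3 doses have been given (aged 1τ, 2τ, 3τ).
C_trough = C₀ × (r + r² + … + r^3) = C₀ × r(1−r^3)/(1−r)
        = 9.714 × 0.2398 × (1 − 0.01379) / (1 − 0.2398) = 3.022 mg/L

3.02 mg/L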